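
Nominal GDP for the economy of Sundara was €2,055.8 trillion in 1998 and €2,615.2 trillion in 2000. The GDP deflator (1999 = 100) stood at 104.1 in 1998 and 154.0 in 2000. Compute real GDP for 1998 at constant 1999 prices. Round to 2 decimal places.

Real GDP = Nominal / (GDP deflator/100) = 2055.8 / 1.041 = 1974.83.

€1,974.83 trillion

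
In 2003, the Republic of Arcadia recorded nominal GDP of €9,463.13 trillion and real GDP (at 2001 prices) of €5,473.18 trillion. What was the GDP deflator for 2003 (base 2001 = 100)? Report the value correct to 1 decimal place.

GDP deflator = (Nominal / Real) × 100 = 9463.13 / 5473.18 × 100 = 172.90.

172.9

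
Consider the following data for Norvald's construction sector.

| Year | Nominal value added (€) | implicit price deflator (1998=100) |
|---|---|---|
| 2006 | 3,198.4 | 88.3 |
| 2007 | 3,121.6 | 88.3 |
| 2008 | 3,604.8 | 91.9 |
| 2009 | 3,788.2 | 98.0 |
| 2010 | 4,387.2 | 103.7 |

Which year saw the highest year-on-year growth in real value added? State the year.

2007: real = 3121.6/0.883 = 3535.22; growth vs 2006 (3622.20) = -2.40%.
2008: real = 3604.8/0.919 = 3922.52; growth vs 2007 (3535.22) = 10.96%.
2009: real = 3788.2/0.980 = 3865.51; growth vs 2008 (3922.52) = -1.45%.
2010: real = 4387.2/1.037 = 4230.67; growth vs 2009 (3865.51) = 9.45%.

2008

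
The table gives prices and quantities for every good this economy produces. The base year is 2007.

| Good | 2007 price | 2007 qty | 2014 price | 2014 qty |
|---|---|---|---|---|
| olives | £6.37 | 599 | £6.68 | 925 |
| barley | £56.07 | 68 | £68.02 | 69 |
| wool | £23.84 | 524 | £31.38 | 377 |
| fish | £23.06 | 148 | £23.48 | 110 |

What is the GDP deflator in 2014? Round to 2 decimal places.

118.79

Nominal GDP 2014 = 6.68·925 + 68.02·69 + 31.38·377 + 23.48·110 = 25285.44.
Real GDP 2014 (at 2007 prices) = 6.37·925 + 56.07·69 + 23.84·377 + 23.06·110 = 21285.36.
Deflator = Nominal/Real × 100 = 25285.44/21285.36 × 100 = 118.793.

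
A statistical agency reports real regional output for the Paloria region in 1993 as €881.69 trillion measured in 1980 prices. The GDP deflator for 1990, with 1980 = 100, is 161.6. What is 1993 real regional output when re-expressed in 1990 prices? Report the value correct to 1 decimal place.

Real regional output in 1990 prices = Real regional output in 1980 prices × (P_1990/P_1980) = 881.69 × 1.616 = 1424.81.

€1,424.8 trillion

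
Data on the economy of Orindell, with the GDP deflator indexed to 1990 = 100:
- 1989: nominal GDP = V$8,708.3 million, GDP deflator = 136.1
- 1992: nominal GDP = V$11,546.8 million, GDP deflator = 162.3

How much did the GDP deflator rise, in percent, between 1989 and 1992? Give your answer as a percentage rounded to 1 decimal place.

Price-level change = 162.3 / 136.1 − 1 = 0.1925.

19.3%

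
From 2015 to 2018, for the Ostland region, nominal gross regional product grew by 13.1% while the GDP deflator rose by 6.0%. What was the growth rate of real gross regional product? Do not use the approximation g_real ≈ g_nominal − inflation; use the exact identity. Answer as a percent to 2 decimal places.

(1 + g_nom) = (1 + g_real)(1 + π), so g_real = 1.1310 / 1.0600 − 1 = 0.06698.

6.70%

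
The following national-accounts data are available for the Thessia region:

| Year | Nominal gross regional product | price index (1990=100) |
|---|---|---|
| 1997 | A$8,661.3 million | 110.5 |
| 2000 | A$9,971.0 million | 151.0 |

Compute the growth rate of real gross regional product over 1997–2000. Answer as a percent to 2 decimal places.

-15.76%

Real gross regional product 1997 = 8661.3 / 1.105 = 7838.28.
Real gross regional product 2000 = 9971.0 / 1.510 = 6603.31.
Real growth = 6603.31 / 7838.28 − 1 = -0.1576.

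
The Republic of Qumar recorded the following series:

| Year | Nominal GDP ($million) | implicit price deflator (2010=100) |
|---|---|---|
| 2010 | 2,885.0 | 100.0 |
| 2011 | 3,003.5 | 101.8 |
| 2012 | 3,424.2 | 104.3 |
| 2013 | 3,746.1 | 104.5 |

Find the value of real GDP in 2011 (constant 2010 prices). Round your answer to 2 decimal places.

$2,950.39 million

Real GDP 2011 = 3003.5 / 1.018 = 2950.39.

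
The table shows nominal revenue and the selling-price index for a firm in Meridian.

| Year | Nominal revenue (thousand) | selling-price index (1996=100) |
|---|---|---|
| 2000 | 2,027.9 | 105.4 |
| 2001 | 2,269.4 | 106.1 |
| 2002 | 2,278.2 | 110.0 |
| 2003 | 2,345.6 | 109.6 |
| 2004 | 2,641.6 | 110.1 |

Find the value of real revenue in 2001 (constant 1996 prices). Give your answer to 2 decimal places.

Real revenue 2001 = 2269.4 / 1.061 = 2138.93.

2,138.93 thousand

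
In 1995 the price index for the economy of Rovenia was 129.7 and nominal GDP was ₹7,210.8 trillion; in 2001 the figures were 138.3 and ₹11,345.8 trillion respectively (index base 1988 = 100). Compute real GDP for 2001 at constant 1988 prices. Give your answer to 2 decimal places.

Real GDP = Nominal / (price index/100) = 11345.8 / 1.383 = 8203.76.

₹8,203.76 trillion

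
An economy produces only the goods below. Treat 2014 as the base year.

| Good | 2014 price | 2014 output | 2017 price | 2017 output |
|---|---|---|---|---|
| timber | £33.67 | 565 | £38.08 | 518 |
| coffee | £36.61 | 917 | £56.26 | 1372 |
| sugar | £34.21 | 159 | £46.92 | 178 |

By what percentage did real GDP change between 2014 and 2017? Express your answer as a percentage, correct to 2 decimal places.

Real GDP 2014 = Nominal GDP 2014 = 33.67·565 + 36.61·917 + 34.21·159 = 58034.31.
Real GDP 2017 (at 2014 prices) = 33.67·518 + 36.61·1372 + 34.21·178 = 73759.36.
Real growth = 73759.36/58034.31 − 1 = 0.2710.

27.10%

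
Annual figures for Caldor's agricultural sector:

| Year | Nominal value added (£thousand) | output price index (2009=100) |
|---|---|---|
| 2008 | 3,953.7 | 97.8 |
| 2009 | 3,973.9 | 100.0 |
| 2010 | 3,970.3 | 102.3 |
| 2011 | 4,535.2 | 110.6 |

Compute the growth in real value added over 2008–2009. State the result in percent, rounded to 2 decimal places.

-1.70%

Real value added 2008 = 3953.7/0.978 = 4042.64.
Real value added 2009 = 3973.9/1.000 = 3973.90.
Change = 3973.90/4042.64 − 1 = -0.0170.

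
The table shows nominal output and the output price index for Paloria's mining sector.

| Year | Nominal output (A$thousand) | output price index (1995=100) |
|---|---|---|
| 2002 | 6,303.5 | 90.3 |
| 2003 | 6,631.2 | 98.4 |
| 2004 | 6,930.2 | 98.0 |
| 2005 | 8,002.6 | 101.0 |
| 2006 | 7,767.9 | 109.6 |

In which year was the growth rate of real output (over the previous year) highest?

2003: real = 6631.2/0.984 = 6739.02; growth vs 2002 (6980.62) = -3.46%.
2004: real = 6930.2/0.980 = 7071.63; growth vs 2003 (6739.02) = 4.94%.
2005: real = 8002.6/1.010 = 7923.37; growth vs 2004 (7071.63) = 12.04%.
2006: real = 7767.9/1.096 = 7087.50; growth vs 2005 (7923.37) = -10.55%.

2005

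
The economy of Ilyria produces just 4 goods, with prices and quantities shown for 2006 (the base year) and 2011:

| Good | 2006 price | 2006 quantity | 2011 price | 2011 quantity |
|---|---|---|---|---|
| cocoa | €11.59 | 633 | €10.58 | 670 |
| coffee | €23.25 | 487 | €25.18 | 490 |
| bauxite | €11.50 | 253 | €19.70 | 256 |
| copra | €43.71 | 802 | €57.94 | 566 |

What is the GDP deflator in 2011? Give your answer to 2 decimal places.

Nominal GDP 2011 = 10.58·670 + 25.18·490 + 19.70·256 + 57.94·566 = 57264.04.
Real GDP 2011 (at 2006 prices) = 11.59·670 + 23.25·490 + 11.50·256 + 43.71·566 = 46841.66.
Deflator = Nominal/Real × 100 = 57264.04/46841.66 × 100 = 122.250.

122.25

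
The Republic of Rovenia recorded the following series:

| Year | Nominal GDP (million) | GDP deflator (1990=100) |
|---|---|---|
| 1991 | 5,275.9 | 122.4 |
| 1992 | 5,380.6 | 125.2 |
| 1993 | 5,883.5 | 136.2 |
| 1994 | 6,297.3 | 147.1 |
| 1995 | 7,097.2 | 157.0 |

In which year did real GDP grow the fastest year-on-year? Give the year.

1992: real = 5380.6/1.252 = 4297.60; growth vs 1991 (4310.38) = -0.30%.
1993: real = 5883.5/1.362 = 4319.75; growth vs 1992 (4297.60) = 0.52%.
1994: real = 6297.3/1.471 = 4280.97; growth vs 1993 (4319.75) = -0.90%.
1995: real = 7097.2/1.570 = 4520.51; growth vs 1994 (4280.97) = 5.60%.

1995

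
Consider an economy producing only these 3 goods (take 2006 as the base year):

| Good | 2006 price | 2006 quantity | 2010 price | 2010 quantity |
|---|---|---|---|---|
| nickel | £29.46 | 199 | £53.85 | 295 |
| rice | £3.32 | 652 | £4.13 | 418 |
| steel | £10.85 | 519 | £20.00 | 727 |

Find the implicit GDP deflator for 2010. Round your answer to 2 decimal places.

178.96

Nominal GDP 2010 = 53.85·295 + 4.13·418 + 20.00·727 = 32152.09.
Real GDP 2010 (at 2006 prices) = 29.46·295 + 3.32·418 + 10.85·727 = 17966.41.
Deflator = Nominal/Real × 100 = 32152.09/17966.41 × 100 = 178.957.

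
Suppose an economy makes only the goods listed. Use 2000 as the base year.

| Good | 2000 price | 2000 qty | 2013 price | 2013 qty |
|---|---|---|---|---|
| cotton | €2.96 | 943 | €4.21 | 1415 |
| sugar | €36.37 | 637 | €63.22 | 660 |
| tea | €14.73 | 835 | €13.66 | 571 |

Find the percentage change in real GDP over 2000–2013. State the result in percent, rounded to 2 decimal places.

Real GDP 2000 = Nominal GDP 2000 = 2.96·943 + 36.37·637 + 14.73·835 = 38258.52.
Real GDP 2013 (at 2000 prices) = 2.96·1415 + 36.37·660 + 14.73·571 = 36603.43.
Real growth = 36603.43/38258.52 − 1 = -0.0433.

-4.33%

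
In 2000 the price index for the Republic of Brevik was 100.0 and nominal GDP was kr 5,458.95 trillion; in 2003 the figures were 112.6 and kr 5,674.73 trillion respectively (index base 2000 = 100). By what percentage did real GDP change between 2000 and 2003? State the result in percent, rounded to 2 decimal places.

-7.68%

Deflate each year: 2000 → 5458.95/1.000 = 5458.95; 2003 → 5674.73/1.126 = 5039.72.
So real GDP changed by 5039.72/5458.95 − 1 = -0.0768, i.e. -7.68%.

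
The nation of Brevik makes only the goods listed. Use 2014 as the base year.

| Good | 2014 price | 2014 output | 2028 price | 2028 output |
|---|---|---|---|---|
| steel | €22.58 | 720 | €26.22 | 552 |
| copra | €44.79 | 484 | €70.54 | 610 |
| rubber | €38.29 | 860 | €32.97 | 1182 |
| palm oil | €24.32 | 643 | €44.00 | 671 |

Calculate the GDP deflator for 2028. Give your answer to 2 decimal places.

124.30

Nominal GDP 2028 = 26.22·552 + 70.54·610 + 32.97·1182 + 44.00·671 = 125997.38.
Real GDP 2028 (at 2014 prices) = 22.58·552 + 44.79·610 + 38.29·1182 + 24.32·671 = 101363.56.
Deflator = Nominal/Real × 100 = 125997.38/101363.56 × 100 = 124.302.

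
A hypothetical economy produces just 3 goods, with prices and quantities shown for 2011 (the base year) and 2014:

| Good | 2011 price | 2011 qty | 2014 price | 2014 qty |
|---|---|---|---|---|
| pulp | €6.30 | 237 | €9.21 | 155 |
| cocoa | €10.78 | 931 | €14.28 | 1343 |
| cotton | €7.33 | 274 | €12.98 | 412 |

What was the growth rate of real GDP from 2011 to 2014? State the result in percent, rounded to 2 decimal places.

36.46%

Real GDP 2011 = Nominal GDP 2011 = 6.30·237 + 10.78·931 + 7.33·274 = 13537.70.
Real GDP 2014 (at 2011 prices) = 6.30·155 + 10.78·1343 + 7.33·412 = 18474.00.
Real growth = 18474.00/13537.70 − 1 = 0.3646.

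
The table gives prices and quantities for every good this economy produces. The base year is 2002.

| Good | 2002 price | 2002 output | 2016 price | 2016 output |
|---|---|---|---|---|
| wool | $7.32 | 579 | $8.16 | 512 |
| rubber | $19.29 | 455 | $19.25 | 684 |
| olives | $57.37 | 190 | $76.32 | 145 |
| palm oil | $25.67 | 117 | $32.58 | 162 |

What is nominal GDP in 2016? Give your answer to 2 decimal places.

Nominal GDP 2016 = Σ (p_2016 × q_2016) = 8.16·512 + 19.25·684 + 76.32·145 + 32.58·162 = 33689.28.

$33689.28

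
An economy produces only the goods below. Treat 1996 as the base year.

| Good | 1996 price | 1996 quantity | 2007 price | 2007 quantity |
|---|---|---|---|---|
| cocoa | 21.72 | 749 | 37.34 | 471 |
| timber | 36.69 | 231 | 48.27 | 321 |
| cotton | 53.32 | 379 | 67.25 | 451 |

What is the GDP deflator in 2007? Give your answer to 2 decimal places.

137.69

Nominal GDP 2007 = 37.34·471 + 48.27·321 + 67.25·451 = 63411.56.
Real GDP 2007 (at 1996 prices) = 21.72·471 + 36.69·321 + 53.32·451 = 46054.93.
Deflator = Nominal/Real × 100 = 63411.56/46054.93 × 100 = 137.687.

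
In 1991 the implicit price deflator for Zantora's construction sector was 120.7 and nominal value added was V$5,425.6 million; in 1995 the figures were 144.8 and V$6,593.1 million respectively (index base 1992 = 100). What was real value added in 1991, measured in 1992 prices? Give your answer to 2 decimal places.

Real value added = Nominal / (implicit price deflator/100) = 5425.6 / 1.207 = 4495.11.

V$4,495.11 million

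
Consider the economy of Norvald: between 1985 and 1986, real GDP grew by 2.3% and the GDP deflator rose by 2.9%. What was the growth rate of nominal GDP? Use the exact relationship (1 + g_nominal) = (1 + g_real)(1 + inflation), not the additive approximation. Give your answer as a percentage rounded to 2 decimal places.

5.27%

(1 + g_nom) = (1 + g_real)(1 + π) = 1.0230 × 1.0290 = 1.05267.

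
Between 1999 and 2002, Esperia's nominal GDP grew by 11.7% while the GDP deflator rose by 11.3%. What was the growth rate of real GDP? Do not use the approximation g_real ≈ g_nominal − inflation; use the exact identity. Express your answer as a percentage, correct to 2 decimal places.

(1 + g_nom) = (1 + g_real)(1 + π), so g_real = 1.1170 / 1.1130 − 1 = 0.00359.

0.36%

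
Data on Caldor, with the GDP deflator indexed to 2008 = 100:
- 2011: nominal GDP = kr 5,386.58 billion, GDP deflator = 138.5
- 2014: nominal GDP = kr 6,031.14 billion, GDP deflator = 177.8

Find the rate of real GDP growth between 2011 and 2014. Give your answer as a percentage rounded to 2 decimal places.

-12.78%

Real GDP 2011 = 5386.58 / 1.385 = 3889.23.
Real GDP 2014 = 6031.14 / 1.778 = 3392.09.
Real growth = 3392.09 / 3889.23 − 1 = -0.1278.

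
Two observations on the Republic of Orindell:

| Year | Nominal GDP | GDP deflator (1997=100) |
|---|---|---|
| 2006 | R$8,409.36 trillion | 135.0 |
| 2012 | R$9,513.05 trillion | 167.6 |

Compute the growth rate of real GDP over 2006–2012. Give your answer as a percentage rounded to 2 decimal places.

Deflate each year: 2006 → 8409.36/1.350 = 6229.16; 2012 → 9513.05/1.676 = 5676.04.
So real GDP changed by 5676.04/6229.16 − 1 = -0.0888, i.e. -8.88%.

-8.88%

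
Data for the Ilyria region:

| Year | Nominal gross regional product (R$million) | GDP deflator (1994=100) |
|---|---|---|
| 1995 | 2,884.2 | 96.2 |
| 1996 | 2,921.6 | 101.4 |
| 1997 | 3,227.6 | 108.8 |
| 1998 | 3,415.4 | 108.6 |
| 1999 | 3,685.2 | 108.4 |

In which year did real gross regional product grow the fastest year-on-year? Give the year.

1996: real = 2921.6/1.014 = 2881.26; growth vs 1995 (2998.13) = -3.90%.
1997: real = 3227.6/1.088 = 2966.54; growth vs 1996 (2881.26) = 2.96%.
1998: real = 3415.4/1.086 = 3144.94; growth vs 1997 (2966.54) = 6.01%.
1999: real = 3685.2/1.084 = 3399.63; growth vs 1998 (3144.94) = 8.10%.

1999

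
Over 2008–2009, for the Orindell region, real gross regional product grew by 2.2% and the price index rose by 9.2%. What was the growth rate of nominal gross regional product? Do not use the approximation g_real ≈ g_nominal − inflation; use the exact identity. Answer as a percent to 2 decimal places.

(1 + g_nom) = (1 + g_real)(1 + π) = 1.0220 × 1.0920 = 1.11602.

11.60%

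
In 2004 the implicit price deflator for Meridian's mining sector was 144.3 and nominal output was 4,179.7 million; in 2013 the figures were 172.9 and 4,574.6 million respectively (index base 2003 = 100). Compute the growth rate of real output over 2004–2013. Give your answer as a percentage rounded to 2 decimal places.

-8.66%

Deflate each year: 2004 → 4179.7/1.443 = 2896.53; 2013 → 4574.6/1.729 = 2645.81.
So real output changed by 2645.81/2896.53 − 1 = -0.0866, i.e. -8.66%.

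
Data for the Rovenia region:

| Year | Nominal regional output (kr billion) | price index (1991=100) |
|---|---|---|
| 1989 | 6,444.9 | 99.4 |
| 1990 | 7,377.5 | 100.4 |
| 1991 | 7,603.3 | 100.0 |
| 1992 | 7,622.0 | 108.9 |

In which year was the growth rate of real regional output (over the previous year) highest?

1990

1990: real = 7377.5/1.004 = 7348.11; growth vs 1989 (6483.80) = 13.33%.
1991: real = 7603.3/1.000 = 7603.30; growth vs 1990 (7348.11) = 3.47%.
1992: real = 7622.0/1.089 = 6999.08; growth vs 1991 (7603.30) = -7.95%.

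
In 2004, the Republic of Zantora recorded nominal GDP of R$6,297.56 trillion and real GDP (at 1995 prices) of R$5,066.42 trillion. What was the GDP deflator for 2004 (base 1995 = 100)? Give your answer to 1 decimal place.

GDP deflator = (Nominal / Real) × 100 = 6297.56 / 5066.42 × 100 = 124.30.

124.3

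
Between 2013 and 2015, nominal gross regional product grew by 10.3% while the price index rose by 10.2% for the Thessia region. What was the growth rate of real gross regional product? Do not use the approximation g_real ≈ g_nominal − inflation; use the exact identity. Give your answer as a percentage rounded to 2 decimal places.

(1 + g_nom) = (1 + g_real)(1 + π), so g_real = 1.1030 / 1.1020 − 1 = 0.00091.

0.09%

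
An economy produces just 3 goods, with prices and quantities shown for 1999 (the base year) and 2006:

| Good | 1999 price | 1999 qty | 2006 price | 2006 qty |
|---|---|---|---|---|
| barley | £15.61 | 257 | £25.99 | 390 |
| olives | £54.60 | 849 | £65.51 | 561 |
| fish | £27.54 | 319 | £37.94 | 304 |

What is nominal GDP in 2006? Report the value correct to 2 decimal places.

£58420.97

Nominal GDP 2006 = Σ (p_2006 × q_2006) = 25.99·390 + 65.51·561 + 37.94·304 = 58420.97.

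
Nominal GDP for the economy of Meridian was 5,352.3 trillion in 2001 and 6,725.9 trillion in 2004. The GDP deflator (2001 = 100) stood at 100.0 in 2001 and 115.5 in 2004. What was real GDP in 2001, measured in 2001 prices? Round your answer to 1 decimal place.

5,352.3 trillion

Real GDP = Nominal / (GDP deflator/100) = 5352.3 / 1.000 = 5352.30.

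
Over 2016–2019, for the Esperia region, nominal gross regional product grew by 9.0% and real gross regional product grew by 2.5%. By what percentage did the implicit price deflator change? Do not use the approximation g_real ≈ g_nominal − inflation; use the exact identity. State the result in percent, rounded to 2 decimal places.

6.34%

(1 + g_nom) = (1 + g_real)(1 + π), so π = 1.0900 / 1.0250 − 1 = 0.06341.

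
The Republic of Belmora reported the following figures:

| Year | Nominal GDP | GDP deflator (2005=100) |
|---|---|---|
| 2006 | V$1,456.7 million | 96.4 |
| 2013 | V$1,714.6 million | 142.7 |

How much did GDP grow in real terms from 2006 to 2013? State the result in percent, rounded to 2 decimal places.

Deflate each year: 2006 → 1456.7/0.964 = 1511.10; 2013 → 1714.6/1.427 = 1201.54.
So real GDP changed by 1201.54/1511.10 − 1 = -0.2049, i.e. -20.49%.

-20.49%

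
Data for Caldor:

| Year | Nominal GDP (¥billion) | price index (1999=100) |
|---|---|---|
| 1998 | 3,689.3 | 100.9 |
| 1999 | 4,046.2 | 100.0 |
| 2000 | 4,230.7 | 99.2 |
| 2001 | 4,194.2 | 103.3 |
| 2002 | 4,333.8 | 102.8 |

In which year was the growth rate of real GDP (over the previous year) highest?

1999

1999: real = 4046.2/1.000 = 4046.20; growth vs 1998 (3656.39) = 10.66%.
2000: real = 4230.7/0.992 = 4264.82; growth vs 1999 (4046.20) = 5.40%.
2001: real = 4194.2/1.033 = 4060.21; growth vs 2000 (4264.82) = -4.80%.
2002: real = 4333.8/1.028 = 4215.76; growth vs 2001 (4060.21) = 3.83%.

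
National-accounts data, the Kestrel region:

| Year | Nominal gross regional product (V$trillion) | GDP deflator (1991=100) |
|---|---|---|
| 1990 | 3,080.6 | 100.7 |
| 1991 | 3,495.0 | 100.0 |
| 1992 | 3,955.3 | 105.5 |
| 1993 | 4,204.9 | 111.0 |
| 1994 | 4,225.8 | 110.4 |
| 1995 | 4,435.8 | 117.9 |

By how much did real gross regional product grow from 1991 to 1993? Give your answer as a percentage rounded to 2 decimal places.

Real gross regional product 1991 = 3495.0/1.000 = 3495.00.
Real gross regional product 1993 = 4204.9/1.110 = 3788.20.
Change = 3788.20/3495.00 − 1 = 0.0839.

8.39%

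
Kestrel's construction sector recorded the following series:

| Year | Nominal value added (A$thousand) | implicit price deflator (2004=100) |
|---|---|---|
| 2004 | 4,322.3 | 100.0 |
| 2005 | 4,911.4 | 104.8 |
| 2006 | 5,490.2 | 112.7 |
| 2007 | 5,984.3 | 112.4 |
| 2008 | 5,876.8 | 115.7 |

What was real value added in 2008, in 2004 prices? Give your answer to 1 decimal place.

Real value added 2008 = 5876.8 / 1.157 = 5079.34.

A$5,079.3 thousand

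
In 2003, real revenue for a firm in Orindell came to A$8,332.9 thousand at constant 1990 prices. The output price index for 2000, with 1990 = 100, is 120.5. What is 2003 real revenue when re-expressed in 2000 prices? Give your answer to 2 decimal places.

A$10,041.14 thousand

Real revenue in 2000 prices = Real revenue in 1990 prices × (P_2000/P_1990) = 8332.9 × 1.205 = 10041.14.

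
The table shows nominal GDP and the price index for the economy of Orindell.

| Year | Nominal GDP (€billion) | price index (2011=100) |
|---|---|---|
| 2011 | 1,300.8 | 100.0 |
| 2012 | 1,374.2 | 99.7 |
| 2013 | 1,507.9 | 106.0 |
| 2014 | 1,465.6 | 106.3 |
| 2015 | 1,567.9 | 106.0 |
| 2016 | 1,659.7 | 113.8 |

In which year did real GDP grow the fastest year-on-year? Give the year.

2012: real = 1374.2/0.997 = 1378.34; growth vs 2011 (1300.80) = 5.96%.
2013: real = 1507.9/1.060 = 1422.55; growth vs 2012 (1378.34) = 3.21%.
2014: real = 1465.6/1.063 = 1378.74; growth vs 2013 (1422.55) = -3.08%.
2015: real = 1567.9/1.060 = 1479.15; growth vs 2014 (1378.74) = 7.28%.
2016: real = 1659.7/1.138 = 1458.44; growth vs 2015 (1479.15) = -1.40%.

2015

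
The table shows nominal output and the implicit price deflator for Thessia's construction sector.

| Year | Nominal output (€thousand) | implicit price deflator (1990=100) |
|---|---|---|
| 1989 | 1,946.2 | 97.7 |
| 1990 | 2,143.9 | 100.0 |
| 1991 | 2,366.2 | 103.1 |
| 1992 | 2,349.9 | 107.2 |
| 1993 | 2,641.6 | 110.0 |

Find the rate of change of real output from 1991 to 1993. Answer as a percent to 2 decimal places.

Real output 1991 = 2366.2/1.031 = 2295.05.
Real output 1993 = 2641.6/1.100 = 2401.45.
Change = 2401.45/2295.05 − 1 = 0.0464.

4.64%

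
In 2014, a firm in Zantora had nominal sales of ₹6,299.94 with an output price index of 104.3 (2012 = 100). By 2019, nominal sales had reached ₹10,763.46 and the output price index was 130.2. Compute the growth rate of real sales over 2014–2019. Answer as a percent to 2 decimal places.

36.86%

Real sales 2014 = 6299.94 / 1.043 = 6040.21.
Real sales 2019 = 10763.46 / 1.302 = 8266.87.
Real growth = 8266.87 / 6040.21 − 1 = 0.3686.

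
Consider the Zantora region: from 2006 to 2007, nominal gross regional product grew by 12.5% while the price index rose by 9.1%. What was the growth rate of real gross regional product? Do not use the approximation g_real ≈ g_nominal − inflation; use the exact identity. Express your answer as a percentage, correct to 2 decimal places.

(1 + g_nom) = (1 + g_real)(1 + π), so g_real = 1.1250 / 1.0910 − 1 = 0.03116.

3.12%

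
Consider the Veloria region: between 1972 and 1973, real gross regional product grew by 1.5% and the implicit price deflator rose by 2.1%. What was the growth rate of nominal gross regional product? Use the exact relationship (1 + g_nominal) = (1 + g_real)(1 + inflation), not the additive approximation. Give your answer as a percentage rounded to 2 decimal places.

3.63%

(1 + g_nom) = (1 + g_real)(1 + π) = 1.0150 × 1.0210 = 1.03632.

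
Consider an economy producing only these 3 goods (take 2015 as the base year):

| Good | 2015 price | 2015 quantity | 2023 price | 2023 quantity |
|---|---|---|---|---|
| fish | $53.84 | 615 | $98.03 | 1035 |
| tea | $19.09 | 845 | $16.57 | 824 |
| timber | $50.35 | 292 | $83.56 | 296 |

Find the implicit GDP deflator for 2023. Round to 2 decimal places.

161.94

Nominal GDP 2023 = 98.03·1035 + 16.57·824 + 83.56·296 = 139848.49.
Real GDP 2023 (at 2015 prices) = 53.84·1035 + 19.09·824 + 50.35·296 = 86358.16.
Deflator = Nominal/Real × 100 = 139848.49/86358.16 × 100 = 161.940.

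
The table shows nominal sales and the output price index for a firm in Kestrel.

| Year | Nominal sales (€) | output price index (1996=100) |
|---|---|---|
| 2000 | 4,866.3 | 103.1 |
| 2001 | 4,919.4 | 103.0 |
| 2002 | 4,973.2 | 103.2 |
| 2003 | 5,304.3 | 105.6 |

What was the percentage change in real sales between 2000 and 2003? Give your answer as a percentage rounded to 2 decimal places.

6.42%

Real sales 2000 = 4866.3/1.031 = 4719.98.
Real sales 2003 = 5304.3/1.056 = 5023.01.
Change = 5023.01/4719.98 − 1 = 0.0642.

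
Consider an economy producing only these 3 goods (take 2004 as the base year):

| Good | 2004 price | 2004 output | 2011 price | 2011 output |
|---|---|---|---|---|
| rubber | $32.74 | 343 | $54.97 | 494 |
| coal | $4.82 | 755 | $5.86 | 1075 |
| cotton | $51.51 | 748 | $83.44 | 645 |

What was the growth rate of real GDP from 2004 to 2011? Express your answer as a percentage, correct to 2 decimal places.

Real GDP 2004 = Nominal GDP 2004 = 32.74·343 + 4.82·755 + 51.51·748 = 53398.40.
Real GDP 2011 (at 2004 prices) = 32.74·494 + 4.82·1075 + 51.51·645 = 54579.01.
Real growth = 54579.01/53398.40 − 1 = 0.0221.

2.21%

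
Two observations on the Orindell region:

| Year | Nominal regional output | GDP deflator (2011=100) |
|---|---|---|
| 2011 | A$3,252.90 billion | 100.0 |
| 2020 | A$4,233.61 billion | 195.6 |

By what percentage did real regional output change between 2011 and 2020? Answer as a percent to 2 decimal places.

Real regional output 2011 = 3252.90 / 1.000 = 3252.90.
Real regional output 2020 = 4233.61 / 1.956 = 2164.42.
Real growth = 2164.42 / 3252.90 − 1 = -0.3346.

-33.46%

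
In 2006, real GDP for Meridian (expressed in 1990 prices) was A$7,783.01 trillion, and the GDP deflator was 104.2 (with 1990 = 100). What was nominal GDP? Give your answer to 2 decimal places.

Nominal GDP = Real × (GDP deflator/100) = 7783.01 × 1.042 = 8109.90.

A$8,109.90 trillion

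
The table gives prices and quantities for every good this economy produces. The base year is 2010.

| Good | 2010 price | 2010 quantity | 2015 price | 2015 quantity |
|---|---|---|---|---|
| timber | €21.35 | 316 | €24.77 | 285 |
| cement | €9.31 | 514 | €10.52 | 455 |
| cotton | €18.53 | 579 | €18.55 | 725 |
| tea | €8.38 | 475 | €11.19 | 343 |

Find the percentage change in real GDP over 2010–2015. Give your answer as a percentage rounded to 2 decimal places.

Real GDP 2010 = Nominal GDP 2010 = 21.35·316 + 9.31·514 + 18.53·579 + 8.38·475 = 26241.31.
Real GDP 2015 (at 2010 prices) = 21.35·285 + 9.31·455 + 18.53·725 + 8.38·343 = 26629.39.
Real growth = 26629.39/26241.31 − 1 = 0.0148.

1.48%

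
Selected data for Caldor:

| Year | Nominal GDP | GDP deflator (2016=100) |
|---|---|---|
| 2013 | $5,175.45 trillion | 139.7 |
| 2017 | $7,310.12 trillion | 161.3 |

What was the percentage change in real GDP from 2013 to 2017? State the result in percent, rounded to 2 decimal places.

Real GDP 2013 = 5175.45 / 1.397 = 3704.69.
Real GDP 2017 = 7310.12 / 1.613 = 4532.00.
Real growth = 4532.00 / 3704.69 − 1 = 0.2233.

22.33%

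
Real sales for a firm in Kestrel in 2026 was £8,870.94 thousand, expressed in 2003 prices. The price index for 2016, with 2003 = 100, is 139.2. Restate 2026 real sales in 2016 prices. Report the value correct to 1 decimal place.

£12,348.3 thousand

Real sales in 2016 prices = Real sales in 2003 prices × (P_2016/P_2003) = 8870.94 × 1.392 = 12348.35.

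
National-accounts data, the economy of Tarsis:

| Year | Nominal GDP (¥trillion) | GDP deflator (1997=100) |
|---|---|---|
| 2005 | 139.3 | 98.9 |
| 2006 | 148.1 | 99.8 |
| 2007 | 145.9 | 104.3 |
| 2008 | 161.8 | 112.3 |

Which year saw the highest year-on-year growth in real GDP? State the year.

2006

2006: real = 148.1/0.998 = 148.40; growth vs 2005 (140.85) = 5.36%.
2007: real = 145.9/1.043 = 139.88; growth vs 2006 (148.40) = -5.74%.
2008: real = 161.8/1.123 = 144.08; growth vs 2007 (139.88) = 3.00%.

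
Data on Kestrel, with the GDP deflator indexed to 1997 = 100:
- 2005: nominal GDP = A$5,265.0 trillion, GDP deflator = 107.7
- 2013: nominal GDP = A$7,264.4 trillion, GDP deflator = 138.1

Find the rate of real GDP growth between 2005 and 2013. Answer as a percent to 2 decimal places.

7.60%

Deflate each year: 2005 → 5265.0/1.077 = 4888.58; 2013 → 7264.4/1.381 = 5260.25.
So real GDP changed by 5260.25/4888.58 − 1 = 0.0760, i.e. 7.60%.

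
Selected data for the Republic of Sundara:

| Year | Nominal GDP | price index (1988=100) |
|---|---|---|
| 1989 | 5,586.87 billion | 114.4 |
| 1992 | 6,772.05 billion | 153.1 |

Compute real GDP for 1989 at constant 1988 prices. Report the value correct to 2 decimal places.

Real GDP = Nominal / (price index/100) = 5586.87 / 1.144 = 4883.63.

4,883.63 billion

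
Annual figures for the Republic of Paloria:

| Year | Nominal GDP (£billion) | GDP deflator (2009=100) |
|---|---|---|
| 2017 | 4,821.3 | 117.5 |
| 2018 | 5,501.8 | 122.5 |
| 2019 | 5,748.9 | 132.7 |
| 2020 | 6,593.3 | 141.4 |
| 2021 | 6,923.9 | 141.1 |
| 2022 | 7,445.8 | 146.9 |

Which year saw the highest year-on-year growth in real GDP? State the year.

2018: real = 5501.8/1.225 = 4491.27; growth vs 2017 (4103.23) = 9.46%.
2019: real = 5748.9/1.327 = 4332.25; growth vs 2018 (4491.27) = -3.54%.
2020: real = 6593.3/1.414 = 4662.87; growth vs 2019 (4332.25) = 7.63%.
2021: real = 6923.9/1.411 = 4907.09; growth vs 2020 (4662.87) = 5.24%.
2022: real = 7445.8/1.469 = 5068.62; growth vs 2021 (4907.09) = 3.29%.

2018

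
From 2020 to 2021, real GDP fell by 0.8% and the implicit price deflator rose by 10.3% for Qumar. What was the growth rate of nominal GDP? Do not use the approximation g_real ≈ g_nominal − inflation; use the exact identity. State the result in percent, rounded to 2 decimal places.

9.42%

(1 + g_nom) = (1 + g_real)(1 + π) = 0.9920 × 1.1030 = 1.09418.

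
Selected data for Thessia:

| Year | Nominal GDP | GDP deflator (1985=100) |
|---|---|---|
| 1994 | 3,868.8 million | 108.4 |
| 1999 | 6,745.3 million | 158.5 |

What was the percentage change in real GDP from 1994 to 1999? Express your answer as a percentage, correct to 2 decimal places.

Real GDP 1994 = 3868.8 / 1.084 = 3569.00.
Real GDP 1999 = 6745.3 / 1.585 = 4255.71.
Real growth = 4255.71 / 3569.00 − 1 = 0.1924.

19.24%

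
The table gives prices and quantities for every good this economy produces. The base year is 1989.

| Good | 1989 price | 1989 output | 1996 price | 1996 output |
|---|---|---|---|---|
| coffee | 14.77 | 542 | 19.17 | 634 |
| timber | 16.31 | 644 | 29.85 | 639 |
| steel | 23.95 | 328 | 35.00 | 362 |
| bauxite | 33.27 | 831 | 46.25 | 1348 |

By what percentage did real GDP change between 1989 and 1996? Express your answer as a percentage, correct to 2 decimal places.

Real GDP 1989 = Nominal GDP 1989 = 14.77·542 + 16.31·644 + 23.95·328 + 33.27·831 = 54011.95.
Real GDP 1996 (at 1989 prices) = 14.77·634 + 16.31·639 + 23.95·362 + 33.27·1348 = 73304.13.
Real growth = 73304.13/54011.95 − 1 = 0.3572.

35.72%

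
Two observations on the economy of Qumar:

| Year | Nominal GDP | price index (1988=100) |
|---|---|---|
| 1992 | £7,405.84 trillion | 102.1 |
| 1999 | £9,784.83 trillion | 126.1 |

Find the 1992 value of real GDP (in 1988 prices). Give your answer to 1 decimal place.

Real GDP = Nominal / (price index/100) = 7405.84 / 1.021 = 7253.52.

£7,253.5 trillion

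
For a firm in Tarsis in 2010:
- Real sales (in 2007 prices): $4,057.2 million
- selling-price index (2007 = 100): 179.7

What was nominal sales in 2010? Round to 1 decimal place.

$7,290.8 million

Nominal sales = Real × (selling-price index/100) = 4057.2 × 1.797 = 7290.79.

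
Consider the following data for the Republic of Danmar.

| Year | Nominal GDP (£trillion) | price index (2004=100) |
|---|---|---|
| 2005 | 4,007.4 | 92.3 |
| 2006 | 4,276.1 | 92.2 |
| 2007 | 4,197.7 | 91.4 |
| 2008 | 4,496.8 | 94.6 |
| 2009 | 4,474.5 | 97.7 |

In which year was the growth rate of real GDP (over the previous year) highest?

2006

2006: real = 4276.1/0.922 = 4637.85; growth vs 2005 (4341.71) = 6.82%.
2007: real = 4197.7/0.914 = 4592.67; growth vs 2006 (4637.85) = -0.97%.
2008: real = 4496.8/0.946 = 4753.49; growth vs 2007 (4592.67) = 3.50%.
2009: real = 4474.5/0.977 = 4579.84; growth vs 2008 (4753.49) = -3.65%.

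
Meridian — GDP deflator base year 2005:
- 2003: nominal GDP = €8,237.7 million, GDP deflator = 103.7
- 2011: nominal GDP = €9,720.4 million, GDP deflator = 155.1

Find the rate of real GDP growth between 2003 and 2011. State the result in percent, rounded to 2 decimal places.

Deflate each year: 2003 → 8237.7/1.037 = 7943.78; 2011 → 9720.4/1.551 = 6267.18.
So real GDP changed by 6267.18/7943.78 − 1 = -0.2111, i.e. -21.11%.

-21.11%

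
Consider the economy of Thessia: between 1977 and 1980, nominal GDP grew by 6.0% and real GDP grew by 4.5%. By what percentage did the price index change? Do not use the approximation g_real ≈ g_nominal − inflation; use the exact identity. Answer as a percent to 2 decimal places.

1.44%

(1 + g_nom) = (1 + g_real)(1 + π), so π = 1.0600 / 1.0450 − 1 = 0.01435.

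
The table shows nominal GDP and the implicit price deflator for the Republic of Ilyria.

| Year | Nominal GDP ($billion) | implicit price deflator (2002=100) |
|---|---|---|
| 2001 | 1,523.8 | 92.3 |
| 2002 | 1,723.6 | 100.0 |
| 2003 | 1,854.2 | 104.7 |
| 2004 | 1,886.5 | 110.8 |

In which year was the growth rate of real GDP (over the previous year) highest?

2002: real = 1723.6/1.000 = 1723.60; growth vs 2001 (1650.92) = 4.40%.
2003: real = 1854.2/1.047 = 1770.96; growth vs 2002 (1723.60) = 2.75%.
2004: real = 1886.5/1.108 = 1702.62; growth vs 2003 (1770.96) = -3.86%.

2002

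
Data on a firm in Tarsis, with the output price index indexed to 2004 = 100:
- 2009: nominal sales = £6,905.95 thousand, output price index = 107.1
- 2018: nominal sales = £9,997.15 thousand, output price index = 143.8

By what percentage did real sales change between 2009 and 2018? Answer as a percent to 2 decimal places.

Real sales 2009 = 6905.95 / 1.071 = 6448.13.
Real sales 2018 = 9997.15 / 1.438 = 6952.12.
Real growth = 6952.12 / 6448.13 − 1 = 0.0782.

7.82%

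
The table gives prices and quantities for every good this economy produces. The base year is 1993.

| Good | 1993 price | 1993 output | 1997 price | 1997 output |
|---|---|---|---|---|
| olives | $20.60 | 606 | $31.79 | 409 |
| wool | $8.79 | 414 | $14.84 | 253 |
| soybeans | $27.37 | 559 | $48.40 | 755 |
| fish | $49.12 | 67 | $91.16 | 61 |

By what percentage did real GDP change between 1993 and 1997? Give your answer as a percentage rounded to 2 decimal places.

Real GDP 1993 = Nominal GDP 1993 = 20.60·606 + 8.79·414 + 27.37·559 + 49.12·67 = 34713.53.
Real GDP 1997 (at 1993 prices) = 20.60·409 + 8.79·253 + 27.37·755 + 49.12·61 = 34309.94.
Real growth = 34309.94/34713.53 − 1 = -0.0116.

-1.16%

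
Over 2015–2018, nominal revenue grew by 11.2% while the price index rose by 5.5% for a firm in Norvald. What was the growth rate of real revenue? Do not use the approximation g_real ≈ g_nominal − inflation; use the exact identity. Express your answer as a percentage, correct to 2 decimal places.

(1 + g_nom) = (1 + g_real)(1 + π), so g_real = 1.1120 / 1.0550 − 1 = 0.05403.

5.40%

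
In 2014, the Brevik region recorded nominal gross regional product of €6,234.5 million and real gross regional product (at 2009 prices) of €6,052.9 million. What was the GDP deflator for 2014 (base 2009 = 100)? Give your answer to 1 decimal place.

GDP deflator = (Nominal / Real) × 100 = 6234.5 / 6052.9 × 100 = 103.00.

103.0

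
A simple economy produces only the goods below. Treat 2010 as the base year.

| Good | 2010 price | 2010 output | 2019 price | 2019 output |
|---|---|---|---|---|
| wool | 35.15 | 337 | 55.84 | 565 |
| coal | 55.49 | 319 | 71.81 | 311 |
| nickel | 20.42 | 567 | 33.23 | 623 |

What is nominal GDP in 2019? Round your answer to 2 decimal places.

Nominal GDP 2019 = Σ (p_2019 × q_2019) = 55.84·565 + 71.81·311 + 33.23·623 = 74584.80.

74584.80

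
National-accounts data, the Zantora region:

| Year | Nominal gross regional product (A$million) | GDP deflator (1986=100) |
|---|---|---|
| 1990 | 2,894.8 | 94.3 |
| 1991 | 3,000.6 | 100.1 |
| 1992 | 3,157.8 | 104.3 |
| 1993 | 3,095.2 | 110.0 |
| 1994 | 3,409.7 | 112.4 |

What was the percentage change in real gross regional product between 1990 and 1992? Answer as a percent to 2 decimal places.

-1.37%

Real gross regional product 1990 = 2894.8/0.943 = 3069.78.
Real gross regional product 1992 = 3157.8/1.043 = 3027.61.
Change = 3027.61/3069.78 − 1 = -0.0137.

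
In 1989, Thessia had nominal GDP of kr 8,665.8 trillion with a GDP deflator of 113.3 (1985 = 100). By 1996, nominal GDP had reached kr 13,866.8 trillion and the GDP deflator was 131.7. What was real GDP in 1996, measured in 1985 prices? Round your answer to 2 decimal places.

kr 10,529.08 trillion

Real GDP = Nominal / (GDP deflator/100) = 13866.8 / 1.317 = 10529.08.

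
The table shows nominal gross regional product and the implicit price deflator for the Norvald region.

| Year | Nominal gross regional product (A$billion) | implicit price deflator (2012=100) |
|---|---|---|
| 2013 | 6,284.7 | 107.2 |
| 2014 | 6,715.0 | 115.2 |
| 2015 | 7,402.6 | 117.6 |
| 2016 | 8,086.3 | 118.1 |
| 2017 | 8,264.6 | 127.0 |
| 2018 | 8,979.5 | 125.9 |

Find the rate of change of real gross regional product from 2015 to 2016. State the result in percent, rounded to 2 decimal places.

8.77%

Real gross regional product 2015 = 7402.6/1.176 = 6294.73.
Real gross regional product 2016 = 8086.3/1.181 = 6846.99.
Change = 6846.99/6294.73 − 1 = 0.0877.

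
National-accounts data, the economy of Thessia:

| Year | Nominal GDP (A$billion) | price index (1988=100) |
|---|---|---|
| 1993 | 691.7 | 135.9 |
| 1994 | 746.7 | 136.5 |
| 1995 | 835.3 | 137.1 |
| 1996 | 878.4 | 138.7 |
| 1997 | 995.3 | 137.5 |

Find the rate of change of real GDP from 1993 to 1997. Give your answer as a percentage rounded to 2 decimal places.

42.22%

Real GDP 1993 = 691.7/1.359 = 508.98.
Real GDP 1997 = 995.3/1.375 = 723.85.
Change = 723.85/508.98 − 1 = 0.4222.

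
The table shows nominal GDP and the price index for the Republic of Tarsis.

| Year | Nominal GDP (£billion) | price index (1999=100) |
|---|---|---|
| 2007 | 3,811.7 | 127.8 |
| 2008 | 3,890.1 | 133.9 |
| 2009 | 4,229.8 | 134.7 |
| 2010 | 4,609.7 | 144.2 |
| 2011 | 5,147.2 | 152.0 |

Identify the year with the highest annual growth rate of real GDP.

2009

2008: real = 3890.1/1.339 = 2905.23; growth vs 2007 (2982.55) = -2.59%.
2009: real = 4229.8/1.347 = 3140.16; growth vs 2008 (2905.23) = 8.09%.
2010: real = 4609.7/1.442 = 3196.74; growth vs 2009 (3140.16) = 1.80%.
2011: real = 5147.2/1.520 = 3386.32; growth vs 2010 (3196.74) = 5.93%.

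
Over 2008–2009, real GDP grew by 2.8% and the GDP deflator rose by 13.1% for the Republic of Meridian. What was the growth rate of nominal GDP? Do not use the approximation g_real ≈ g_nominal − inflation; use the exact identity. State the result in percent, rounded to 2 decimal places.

16.27%

(1 + g_nom) = (1 + g_real)(1 + π) = 1.0280 × 1.1310 = 1.16267.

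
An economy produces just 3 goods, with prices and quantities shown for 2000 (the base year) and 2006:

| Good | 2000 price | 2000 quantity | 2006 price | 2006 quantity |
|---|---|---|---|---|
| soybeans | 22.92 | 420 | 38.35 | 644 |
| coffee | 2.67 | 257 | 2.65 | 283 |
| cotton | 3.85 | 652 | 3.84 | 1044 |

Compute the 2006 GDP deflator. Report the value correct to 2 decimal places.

150.78

Nominal GDP 2006 = 38.35·644 + 2.65·283 + 3.84·1044 = 29456.31.
Real GDP 2006 (at 2000 prices) = 22.92·644 + 2.67·283 + 3.85·1044 = 19535.49.
Deflator = Nominal/Real × 100 = 29456.31/19535.49 × 100 = 150.784.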